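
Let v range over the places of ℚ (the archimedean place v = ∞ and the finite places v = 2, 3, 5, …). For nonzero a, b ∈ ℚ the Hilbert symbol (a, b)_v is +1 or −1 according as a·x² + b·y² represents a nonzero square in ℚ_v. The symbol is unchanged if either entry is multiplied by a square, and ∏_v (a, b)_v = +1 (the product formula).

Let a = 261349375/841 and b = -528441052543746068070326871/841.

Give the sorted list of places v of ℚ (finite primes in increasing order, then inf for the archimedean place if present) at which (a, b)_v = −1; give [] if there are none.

[17, 31, 41, 43]

Mod squares: a ≡ 418159, b ≡ -344696471. Check v ∈ {∞, 2, 3, 5, 7, 17, 29, 31, 41, 43, 47, 53}.
v=5: a=5^4·(≡4), b=5^0·(≡4) mod 5; (4|5)=+1, (4|5)=+1; (−1)^{4·0·2}·(+1)^0·(+1)^4 = +1.
v=41: a=41^1·(≡5), b=41^3·(≡38) mod 41; (5|41)=+1, (38|41)=-1; (−1)^{1·3·20}·(+1)^3·(-1)^1 = -1.
v=43: a=43^0·(≡42), b=43^1·(≡24) mod 43; (42|43)=-1, (24|43)=+1; (−1)^{0·1·21}·(-1)^1·(+1)^0 = -1.
v=53: a=53^0·(≡13), b=53^1·(≡29) mod 53; (13|53)=+1, (29|53)=+1; (−1)^{0·1·26}·(+1)^1·(+1)^0 = +1.
v=2: v_2(a)=0, v_2(b)=0; units ≡ 7, 1 (mod 8); ε·ε+αω+βω = 1·0+0·0+0·0 ≡ 0  ⇒  (a,b)_2 = +1.
v=29: a=29^-2·(≡12), b=29^-2·(≡24) mod 29; (12|29)=-1, (24|29)=+1; (−1)^{-2·-2·14}·(-1)^-2·(+1)^-2 = +1.
v=47: a=47^1·(≡36), b=47^4·(≡6) mod 47; (36|47)=+1, (6|47)=+1; (−1)^{1·4·23}·(+1)^4·(+1)^1 = +1.
v=31: a=31^1·(≡5), b=31^3·(≡25) mod 31; (5|31)=+1, (25|31)=+1; (−1)^{1·3·15}·(+1)^3·(+1)^1 = -1.
v=3: a=3^0·(≡1), b=3^4·(≡1) mod 3; (1|3)=+1, (1|3)=+1; (−1)^{0·4·1}·(+1)^4·(+1)^0 = +1.
v=7: a=7^1·(≡5), b=7^5·(≡2) mod 7; (5|7)=-1, (2|7)=+1; (−1)^{1·5·3}·(-1)^5·(+1)^1 = +1.
v=17: a=17^0·(≡12), b=17^1·(≡5) mod 17; (12|17)=-1, (5|17)=-1; (−1)^{0·1·8}·(-1)^1·(-1)^0 = -1.
v=∞: 418159 > 0 and -344696471 < 0  ⇒  (a,b)_∞ = +1.
Ram(418159, -344696471) = {17, 31, 41, 43}; no ℚ_17-point on the conic.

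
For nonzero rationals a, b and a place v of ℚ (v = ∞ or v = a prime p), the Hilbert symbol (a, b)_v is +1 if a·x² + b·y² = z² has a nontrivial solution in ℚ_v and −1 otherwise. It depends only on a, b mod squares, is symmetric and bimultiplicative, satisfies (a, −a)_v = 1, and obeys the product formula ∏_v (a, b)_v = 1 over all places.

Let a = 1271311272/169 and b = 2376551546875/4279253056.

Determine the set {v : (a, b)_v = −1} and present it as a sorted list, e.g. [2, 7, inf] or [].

(a, b) ≡ (720698, 1257019) mod (ℚ^×)²; places V = {2, 3, 5, 7, 11, 13, 17, 23, 31, 37, 41, 43, 47, ∞}.
(a,b)_31: α=0, u≡20; β=1, v≡18 (mod 31); (20|31)=+1, (18|31)=+1; sign (−1)^0·+1^1·+1^0 = +1.
(a,b)_41: α=1, u≡6; β=1, v≡1 (mod 41); (6|41)=-1, (1|41)=+1; sign (−1)^0·-1^1·+1^1 = -1.
(a,b)_13: α=-2, u≡10; β=-2, v≡12 (mod 13); (10|13)=+1, (12|13)=+1; sign (−1)^0·+1^-2·+1^-2 = +1.
(a,b)_11: α=1, u≡2; β=2, v≡3 (mod 11); (2|11)=-1, (3|11)=+1; sign (−1)^0·-1^2·+1^1 = +1.
(a,b)_37: α=0, u≡9; β=-2, v≡24 (mod 37); (9|37)=+1, (24|37)=-1; sign (−1)^0·+1^-2·-1^0 = +1.
(a,b)_43: α=0, u≡37; β=1, v≡31 (mod 43); (37|43)=-1, (31|43)=+1; sign (−1)^0·-1^1·+1^0 = -1.
(a,b)_47: α=1, u≡4; β=0, v≡9 (mod 47); (4|47)=+1, (9|47)=+1; sign (−1)^0·+1^0·+1^1 = +1.
(a,b)_∞: sgn(720698)=+, sgn(1257019)=+, so +1.
(a,b)_7: α=2, u≡6; β=0, v≡2 (mod 7); (6|7)=-1, (2|7)=+1; sign (−1)^0·-1^0·+1^2 = +1.
(a,b)_5: α=0, u≡3; β=6, v≡4 (mod 5); (3|5)=-1, (4|5)=+1; sign (−1)^0·-1^6·+1^0 = +1.
(a,b)_23: α=0, u≡9; β=1, v≡15 (mod 23); (9|23)=+1, (15|23)=-1; sign (−1)^0·+1^1·-1^0 = +1.
(a,b)_17: α=1, u≡1; β=-2, v≡10 (mod 17); (1|17)=+1, (10|17)=-1; sign (−1)^0·+1^-2·-1^1 = -1.
(a,b)_2: α=3, β=-6; u≡5, v≡3 (mod 8); ε(u)ε(v)=0·1, αω(v)=3·1, βω(u)=-6·1; sum ≡ 1  ⇒  -1.
(a,b)_3: α=2, u≡2; β=0, v≡1 (mod 3); (2|3)=-1, (1|3)=+1; sign (−1)^0·-1^0·+1^2 = +1.
Ram(720698, 1257019) = {2, 17, 41, 43}; no ℚ_2-point on the conic.

[2, 17, 41, 43]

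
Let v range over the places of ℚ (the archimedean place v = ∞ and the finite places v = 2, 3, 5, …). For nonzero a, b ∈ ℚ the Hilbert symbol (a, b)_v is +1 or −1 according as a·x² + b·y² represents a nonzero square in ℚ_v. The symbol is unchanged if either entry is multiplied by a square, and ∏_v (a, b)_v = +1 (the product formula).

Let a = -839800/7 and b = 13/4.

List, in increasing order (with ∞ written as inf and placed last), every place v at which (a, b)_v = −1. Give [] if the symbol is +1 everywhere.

[2, 7, 13, 19]

Mod squares: a ≡ -58786, b ≡ 13. Check v ∈ {∞, 2, 5, 7, 13, 17, 19}.
v=2: v_2(a)=3, v_2(b)=-2; units ≡ 7, 5 (mod 8); ε·ε+αω+βω = 1·0+3·1+-2·0 ≡ 1  ⇒  (a,b)_2 = -1.
v=13: a=13^1·(≡7), b=13^1·(≡10) mod 13; (7|13)=-1, (10|13)=+1; (−1)^{1·1·6}·(-1)^1·(+1)^1 = -1.
v=∞: -58786 < 0 and 13 > 0  ⇒  (a,b)_∞ = +1.
v=19: a=19^1·(≡10), b=19^0·(≡8) mod 19; (10|19)=-1, (8|19)=-1; (−1)^{1·0·9}·(-1)^0·(-1)^1 = -1.
v=7: a=7^-1·(≡4), b=7^0·(≡5) mod 7; (4|7)=+1, (5|7)=-1; (−1)^{-1·0·3}·(+1)^0·(-1)^-1 = -1.
v=5: a=5^2·(≡4), b=5^0·(≡2) mod 5; (4|5)=+1, (2|5)=-1; (−1)^{2·0·2}·(+1)^0·(-1)^2 = +1.
v=17: a=17^1·(≡10), b=17^0·(≡16) mod 17; (10|17)=-1, (16|17)=+1; (−1)^{1·0·8}·(-1)^0·(+1)^1 = +1.
(-58786, 13 / ℚ) ramifies at {2, 7, 13, 19}: a division algebra.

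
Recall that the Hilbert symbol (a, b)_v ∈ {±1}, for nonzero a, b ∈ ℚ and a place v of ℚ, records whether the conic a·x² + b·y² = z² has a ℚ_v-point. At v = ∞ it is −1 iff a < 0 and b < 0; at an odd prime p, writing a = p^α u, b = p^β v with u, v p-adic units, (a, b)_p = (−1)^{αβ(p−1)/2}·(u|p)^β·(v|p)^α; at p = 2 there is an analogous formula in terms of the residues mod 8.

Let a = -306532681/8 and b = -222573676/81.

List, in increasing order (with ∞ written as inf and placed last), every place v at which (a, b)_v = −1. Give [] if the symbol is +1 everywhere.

[2, 31, 43, inf]

Mod squares: a ≡ -34658, b ≡ -329251. Check v ∈ {∞, 2, 3, 7, 13, 19, 31, 43}.
v=2: v_2(a)=-3, v_2(b)=2; units ≡ 7, 5 (mod 8); ε·ε+αω+βω = 1·0+-3·1+2·0 ≡ 1  ⇒  (a,b)_2 = -1.
v=19: a=19^2·(≡1), b=19^1·(≡13) mod 19; (1|19)=+1, (13|19)=-1; (−1)^{2·1·9}·(+1)^1·(-1)^2 = +1.
v=∞: -34658 < 0 and -329251 < 0  ⇒  (a,b)_∞ = -1.
v=3: a=3^0·(≡1), b=3^-4·(≡2) mod 3; (1|3)=+1, (2|3)=-1; (−1)^{0·-4·1}·(+1)^-4·(-1)^0 = +1.
v=31: a=31^1·(≡17), b=31^1·(≡6) mod 31; (17|31)=-1, (6|31)=-1; (−1)^{1·1·15}·(-1)^1·(-1)^1 = -1.
v=13: a=13^1·(≡10), b=13^3·(≡9) mod 13; (10|13)=+1, (9|13)=+1; (−1)^{1·3·6}·(+1)^3·(+1)^1 = +1.
v=7: a=7^2·(≡5), b=7^0·(≡1) mod 7; (5|7)=-1, (1|7)=+1; (−1)^{2·0·3}·(-1)^0·(+1)^2 = +1.
v=43: a=43^1·(≡11), b=43^1·(≡10) mod 43; (11|43)=+1, (10|43)=+1; (−1)^{1·1·21}·(+1)^1·(+1)^1 = -1.
Ram(-34658, -329251) = {2, 31, 43, ∞}; no ℚ_2-point on the conic.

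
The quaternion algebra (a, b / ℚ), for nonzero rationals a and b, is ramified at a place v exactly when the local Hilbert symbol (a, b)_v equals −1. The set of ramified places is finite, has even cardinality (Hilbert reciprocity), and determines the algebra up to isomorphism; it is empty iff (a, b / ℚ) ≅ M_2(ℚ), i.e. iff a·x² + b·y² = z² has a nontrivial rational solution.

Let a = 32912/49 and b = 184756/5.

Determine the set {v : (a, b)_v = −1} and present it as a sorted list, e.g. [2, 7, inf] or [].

[5, 11]

Mod squares: a ≡ 17, b ≡ 230945. Check v ∈ {∞, 2, 5, 7, 11, 13, 17, 19}.
v=7: a=7^-2·(≡5), b=7^0·(≡1) mod 7; (5|7)=-1, (1|7)=+1; (−1)^{-2·0·3}·(-1)^0·(+1)^-2 = +1.
v=19: a=19^0·(≡9), b=19^1·(≡3) mod 19; (9|19)=+1, (3|19)=-1; (−1)^{0·1·9}·(+1)^1·(-1)^0 = +1.
v=2: v_2(a)=4, v_2(b)=2; units ≡ 1, 1 (mod 8); ε·ε+αω+βω = 0·0+4·0+2·0 ≡ 0  ⇒  (a,b)_2 = +1.
v=11: a=11^2·(≡6), b=11^1·(≡2) mod 11; (6|11)=-1, (2|11)=-1; (−1)^{2·1·5}·(-1)^1·(-1)^2 = -1.
v=∞: 17 > 0 and 230945 > 0  ⇒  (a,b)_∞ = +1.
v=13: a=13^0·(≡10), b=13^1·(≡11) mod 13; (10|13)=+1, (11|13)=-1; (−1)^{0·1·6}·(+1)^1·(-1)^0 = +1.
v=5: a=5^0·(≡3), b=5^-1·(≡1) mod 5; (3|5)=-1, (1|5)=+1; (−1)^{0·-1·2}·(-1)^-1·(+1)^0 = -1.
v=17: a=17^1·(≡1), b=17^1·(≡1) mod 17; (1|17)=+1, (1|17)=+1; (−1)^{1·1·8}·(+1)^1·(+1)^1 = +1.
Ram(17, 230945) = {5, 11}; no ℚ_5-point on the conic.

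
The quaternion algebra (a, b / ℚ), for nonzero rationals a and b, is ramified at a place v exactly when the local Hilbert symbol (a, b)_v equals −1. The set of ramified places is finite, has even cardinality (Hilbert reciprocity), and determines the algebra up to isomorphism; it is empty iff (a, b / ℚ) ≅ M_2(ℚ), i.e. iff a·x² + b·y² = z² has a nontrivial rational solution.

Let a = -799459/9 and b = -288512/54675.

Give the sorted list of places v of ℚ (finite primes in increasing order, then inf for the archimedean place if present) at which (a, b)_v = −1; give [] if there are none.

[3, 23, 31, 37, 41, inf]

(a, b) ≡ (-799459, -69) mod (ℚ^×)²; places V = {2, 3, 5, 7, 17, 23, 31, 37, 41, ∞}.
(a,b)_5: α=0, u≡4; β=-2, v≡4 (mod 5); (4|5)=+1, (4|5)=+1; sign (−1)^0·+1^-2·+1^0 = +1.
(a,b)_2: α=0, β=8; u≡5, v≡3 (mod 8); ε(u)ε(v)=0·1, αω(v)=0·1, βω(u)=8·1; sum ≡ 0  ⇒  +1.
(a,b)_31: α=1, u≡21; β=0, v≡27 (mod 31); (21|31)=-1, (27|31)=-1; sign (−1)^0·-1^0·-1^1 = -1.
(a,b)_∞: sgn(-799459)=−, sgn(-69)=−, so -1.
(a,b)_17: α=1, u≡7; β=0, v≡4 (mod 17); (7|17)=-1, (4|17)=+1; sign (−1)^0·-1^0·+1^1 = +1.
(a,b)_23: α=0, u≡10; β=1, v≡15 (mod 23); (10|23)=-1, (15|23)=-1; sign (−1)^0·-1^1·-1^0 = -1.
(a,b)_7: α=0, u≡2; β=2, v≡4 (mod 7); (2|7)=+1, (4|7)=+1; sign (−1)^0·+1^2·+1^0 = +1.
(a,b)_37: α=1, u≡33; β=0, v≡29 (mod 37); (33|37)=+1, (29|37)=-1; sign (−1)^0·+1^0·-1^1 = -1.
(a,b)_3: α=-2, u≡2; β=-7, v≡1 (mod 3); (2|3)=-1, (1|3)=+1; sign (−1)^0·-1^-7·+1^-2 = -1.
(a,b)_41: α=1, u≡11; β=0, v≡17 (mod 41); (11|41)=-1, (17|41)=-1; sign (−1)^0·-1^0·-1^1 = -1.
(-799459, -69 / ℚ) ramifies at {3, 23, 31, 37, 41, ∞}: a division algebra.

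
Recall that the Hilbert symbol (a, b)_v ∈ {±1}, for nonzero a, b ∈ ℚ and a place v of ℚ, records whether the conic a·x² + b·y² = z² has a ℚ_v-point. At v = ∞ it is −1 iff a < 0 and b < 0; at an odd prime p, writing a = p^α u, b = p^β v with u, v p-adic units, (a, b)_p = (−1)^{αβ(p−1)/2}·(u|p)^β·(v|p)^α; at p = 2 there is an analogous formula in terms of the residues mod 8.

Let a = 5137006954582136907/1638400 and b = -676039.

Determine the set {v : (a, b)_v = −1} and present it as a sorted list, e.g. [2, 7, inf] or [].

Mod squares: a ≡ 3, b ≡ -676039. Check v ∈ {∞, 2, 3, 5, 7, 13, 17, 19, 23, 41}.
v=17: a=17^2·(≡3), b=17^1·(≡13) mod 17; (3|17)=-1, (13|17)=+1; (−1)^{2·1·8}·(-1)^1·(+1)^2 = -1.
v=7: a=7^2·(≡3), b=7^1·(≡2) mod 7; (3|7)=-1, (2|7)=+1; (−1)^{2·1·3}·(-1)^1·(+1)^2 = -1.
v=2: v_2(a)=-16, v_2(b)=0; units ≡ 3, 1 (mod 8); ε·ε+αω+βω = 1·0+-16·0+0·1 ≡ 0  ⇒  (a,b)_2 = +1.
v=13: a=13^4·(≡10), b=13^1·(≡10) mod 13; (10|13)=+1, (10|13)=+1; (−1)^{4·1·6}·(+1)^1·(+1)^4 = +1.
v=∞: 3 > 0 and -676039 < 0  ⇒  (a,b)_∞ = +1.
v=19: a=19^0·(≡13), b=19^1·(≡6) mod 19; (13|19)=-1, (6|19)=+1; (−1)^{0·1·9}·(-1)^1·(+1)^0 = -1.
v=23: a=23^4·(≡13), b=23^1·(≡1) mod 23; (13|23)=+1, (1|23)=+1; (−1)^{4·1·11}·(+1)^1·(+1)^4 = +1.
v=3: a=3^3·(≡1), b=3^0·(≡2) mod 3; (1|3)=+1, (2|3)=-1; (−1)^{3·0·1}·(+1)^0·(-1)^3 = -1.
v=41: a=41^2·(≡15), b=41^0·(≡10) mod 41; (15|41)=-1, (10|41)=+1; (−1)^{2·0·20}·(-1)^0·(+1)^2 = +1.
v=5: a=5^-2·(≡2), b=5^0·(≡1) mod 5; (2|5)=-1, (1|5)=+1; (−1)^{-2·0·2}·(-1)^0·(+1)^-2 = +1.
Ram(3, -676039) = {3, 7, 17, 19}; no ℚ_3-point on the conic.

[3, 7, 17, 19]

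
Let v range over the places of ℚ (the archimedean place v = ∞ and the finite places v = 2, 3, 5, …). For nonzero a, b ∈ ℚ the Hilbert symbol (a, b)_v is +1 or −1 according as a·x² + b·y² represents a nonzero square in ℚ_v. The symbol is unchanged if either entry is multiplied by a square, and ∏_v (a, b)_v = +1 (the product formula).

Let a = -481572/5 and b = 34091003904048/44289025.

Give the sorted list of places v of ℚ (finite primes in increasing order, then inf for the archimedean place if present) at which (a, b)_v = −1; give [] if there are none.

Mod squares: a ≡ -1365, b ≡ 3. Check v ∈ {∞, 2, 3, 5, 7, 11, 13}.
v=5: a=5^-1·(≡3), b=5^-2·(≡3) mod 5; (3|5)=-1, (3|5)=-1; (−1)^{-1·-2·2}·(-1)^-2·(-1)^-1 = -1.
v=13: a=13^1·(≡9), b=13^2·(≡1) mod 13; (9|13)=+1, (1|13)=+1; (−1)^{1·2·6}·(+1)^2·(+1)^1 = +1.
v=∞: -1365 < 0 and 3 > 0  ⇒  (a,b)_∞ = +1.
v=2: v_2(a)=2, v_2(b)=4; units ≡ 3, 3 (mod 8); ε·ε+αω+βω = 1·1+2·1+4·1 ≡ 1  ⇒  (a,b)_2 = -1.
v=3: a=3^3·(≡1), b=3^7·(≡1) mod 3; (1|3)=+1, (1|3)=+1; (−1)^{3·7·1}·(+1)^7·(+1)^3 = -1.
v=7: a=7^3·(≡2), b=7^8·(≡5) mod 7; (2|7)=+1, (5|7)=-1; (−1)^{3·8·3}·(+1)^8·(-1)^3 = -1.
v=11: a=11^0·(≡6), b=11^-6·(≡1) mod 11; (6|11)=-1, (1|11)=+1; (−1)^{0·-6·5}·(-1)^-6·(+1)^0 = +1.
|Ram(-1365, 3)| = 4, even; anisotropic at {2, 3, 5, 7}.

[2, 3, 5, 7]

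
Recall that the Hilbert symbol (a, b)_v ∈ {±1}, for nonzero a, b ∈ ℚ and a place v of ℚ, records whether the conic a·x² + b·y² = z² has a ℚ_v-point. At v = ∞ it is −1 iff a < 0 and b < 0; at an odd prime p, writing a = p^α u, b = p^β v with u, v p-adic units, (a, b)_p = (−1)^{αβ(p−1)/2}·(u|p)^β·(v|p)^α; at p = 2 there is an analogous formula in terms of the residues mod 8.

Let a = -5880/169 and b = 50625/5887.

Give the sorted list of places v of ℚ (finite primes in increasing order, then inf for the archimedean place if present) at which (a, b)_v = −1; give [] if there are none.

[5, 7]

(a, b) ≡ (-30, 7) mod (ℚ^×)²; places V = {2, 3, 5, 7, 13, 29, ∞}.
(a,b)_29: α=0, u≡16; β=-2, v≡7 (mod 29); (16|29)=+1, (7|29)=+1; sign (−1)^0·+1^-2·+1^0 = +1.
(a,b)_13: α=-2, u≡9; β=0, v≡5 (mod 13); (9|13)=+1, (5|13)=-1; sign (−1)^0·+1^0·-1^-2 = +1.
(a,b)_5: α=1, u≡1; β=4, v≡3 (mod 5); (1|5)=+1, (3|5)=-1; sign (−1)^0·+1^4·-1^1 = -1.
(a,b)_3: α=1, u≡2; β=4, v≡1 (mod 3); (2|3)=-1, (1|3)=+1; sign (−1)^0·-1^4·+1^1 = +1.
(a,b)_7: α=2, u≡6; β=-1, v≡1 (mod 7); (6|7)=-1, (1|7)=+1; sign (−1)^0·-1^-1·+1^2 = -1.
(a,b)_2: α=3, β=0; u≡1, v≡7 (mod 8); ε(u)ε(v)=0·1, αω(v)=3·0, βω(u)=0·0; sum ≡ 0  ⇒  +1.
(a,b)_∞: sgn(-30)=−, sgn(7)=+, so +1.
Ram(-30, 7) = {5, 7}; no ℚ_5-point on the conic.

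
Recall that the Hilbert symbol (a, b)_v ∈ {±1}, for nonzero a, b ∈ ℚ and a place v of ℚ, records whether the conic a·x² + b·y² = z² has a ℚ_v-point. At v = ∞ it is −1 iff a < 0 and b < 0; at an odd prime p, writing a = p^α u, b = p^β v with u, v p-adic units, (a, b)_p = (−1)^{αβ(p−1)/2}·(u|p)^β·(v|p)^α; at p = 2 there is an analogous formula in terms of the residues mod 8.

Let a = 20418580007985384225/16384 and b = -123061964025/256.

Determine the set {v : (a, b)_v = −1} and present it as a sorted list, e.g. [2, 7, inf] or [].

Mod squares: a ≡ 194649, b ≡ -40681641. Check v ∈ {∞, 2, 3, 5, 7, 11, 13, 19, 23, 31}.
v=2: v_2(a)=-14, v_2(b)=-8; units ≡ 1, 7 (mod 8); ε·ε+αω+βω = 0·1+-14·0+-8·0 ≡ 0  ⇒  (a,b)_2 = +1.
v=23: a=23^1·(≡14), b=23^1·(≡8) mod 23; (14|23)=-1, (8|23)=+1; (−1)^{1·1·11}·(-1)^1·(+1)^1 = +1.
v=∞: 194649 > 0 and -40681641 < 0  ⇒  (a,b)_∞ = +1.
v=19: a=19^2·(≡2), b=19^1·(≡4) mod 19; (2|19)=-1, (4|19)=+1; (−1)^{2·1·9}·(-1)^1·(+1)^2 = -1.
v=31: a=31^1·(≡30), b=31^1·(≡27) mod 31; (30|31)=-1, (27|31)=-1; (−1)^{1·1·15}·(-1)^1·(-1)^1 = -1.
v=11: a=11^6·(≡9), b=11^3·(≡1) mod 11; (9|11)=+1, (1|11)=+1; (−1)^{6·3·5}·(+1)^3·(+1)^6 = +1.
v=5: a=5^2·(≡1), b=5^2·(≡4) mod 5; (1|5)=+1, (4|5)=+1; (−1)^{2·2·2}·(+1)^2·(+1)^2 = +1.
v=3: a=3^9·(≡2), b=3^1·(≡2) mod 3; (2|3)=-1, (2|3)=-1; (−1)^{9·1·1}·(-1)^1·(-1)^9 = -1.
v=13: a=13^1·(≡4), b=13^1·(≡3) mod 13; (4|13)=+1, (3|13)=+1; (−1)^{1·1·6}·(+1)^1·(+1)^1 = +1.
v=7: a=7^1·(≡3), b=7^1·(≡6) mod 7; (3|7)=-1, (6|7)=-1; (−1)^{1·1·3}·(-1)^1·(-1)^1 = -1.
(194649, -40681641 / ℚ) ramifies at {3, 7, 19, 31}: a division algebra.

[3, 7, 19, 31]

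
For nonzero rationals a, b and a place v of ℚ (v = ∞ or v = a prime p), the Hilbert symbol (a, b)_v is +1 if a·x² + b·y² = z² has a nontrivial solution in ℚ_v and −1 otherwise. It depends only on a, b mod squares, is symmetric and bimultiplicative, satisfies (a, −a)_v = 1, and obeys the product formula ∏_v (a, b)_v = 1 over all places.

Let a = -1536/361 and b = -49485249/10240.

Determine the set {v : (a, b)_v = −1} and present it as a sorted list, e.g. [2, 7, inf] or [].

[17, inf]

Mod squares: a ≡ -6, b ≡ -5610. Check v ∈ {∞, 2, 3, 5, 11, 17, 19}.
v=3: a=3^1·(≡1), b=3^7·(≡2) mod 3; (1|3)=+1, (2|3)=-1; (−1)^{1·7·1}·(+1)^7·(-1)^1 = +1.
v=2: v_2(a)=9, v_2(b)=-11; units ≡ 5, 3 (mod 8); ε·ε+αω+βω = 0·1+9·1+-11·1 ≡ 0  ⇒  (a,b)_2 = +1.
v=11: a=11^0·(≡9), b=11^3·(≡10) mod 11; (9|11)=+1, (10|11)=-1; (−1)^{0·3·5}·(+1)^3·(-1)^0 = +1.
v=∞: -6 < 0 and -5610 < 0  ⇒  (a,b)_∞ = -1.
v=5: a=5^0·(≡4), b=5^-1·(≡2) mod 5; (4|5)=+1, (2|5)=-1; (−1)^{0·-1·2}·(+1)^-1·(-1)^0 = +1.
v=19: a=19^-2·(≡3), b=19^0·(≡15) mod 19; (3|19)=-1, (15|19)=-1; (−1)^{-2·0·9}·(-1)^0·(-1)^-2 = +1.
v=17: a=17^0·(≡7), b=17^1·(≡5) mod 17; (7|17)=-1, (5|17)=-1; (−1)^{0·1·8}·(-1)^1·(-1)^0 = -1.
(-6, -5610 / ℚ) ramifies at {17, ∞}: a division algebra.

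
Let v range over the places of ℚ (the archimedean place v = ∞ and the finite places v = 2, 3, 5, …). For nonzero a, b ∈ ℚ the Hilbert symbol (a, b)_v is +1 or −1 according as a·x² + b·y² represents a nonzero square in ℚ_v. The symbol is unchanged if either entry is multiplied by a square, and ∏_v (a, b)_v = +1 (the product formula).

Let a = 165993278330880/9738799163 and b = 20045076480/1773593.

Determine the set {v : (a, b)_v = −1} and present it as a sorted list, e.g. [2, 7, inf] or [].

(a, b) ≡ (461890, 24310) mod (ℚ^×)²; places V = {2, 3, 5, 7, 11, 13, 17, 19, ∞}.
(a,b)_13: α=5, u≡3; β=3, v≡8 (mod 13); (3|13)=+1, (8|13)=-1; sign (−1)^0·+1^3·-1^5 = -1.
(a,b)_∞: sgn(461890)=+, sgn(24310)=+, so +1.
(a,b)_11: α=1, u≡4; β=1, v≡7 (mod 11); (4|11)=+1, (7|11)=-1; sign (−1)^1·+1^1·-1^1 = +1.
(a,b)_7: α=2, u≡1; β=0, v≡3 (mod 7); (1|7)=+1, (3|7)=-1; sign (−1)^0·+1^0·-1^2 = +1.
(a,b)_2: α=11, β=11; u≡1, v≡3 (mod 8); ε(u)ε(v)=0·1, αω(v)=11·1, βω(u)=11·0; sum ≡ 1  ⇒  -1.
(a,b)_19: α=-3, u≡7; β=-2, v≡16 (mod 19); (7|19)=+1, (16|19)=+1; sign (−1)^0·+1^-2·+1^-3 = +1.
(a,b)_5: α=1, u≡2; β=1, v≡2 (mod 5); (2|5)=-1, (2|5)=-1; sign (−1)^0·-1^1·-1^1 = +1.
(a,b)_3: α=4, u≡1; β=4, v≡1 (mod 3); (1|3)=+1, (1|3)=+1; sign (−1)^0·+1^4·+1^4 = +1.
(a,b)_17: α=-5, u≡8; β=-3, v≡8 (mod 17); (8|17)=+1, (8|17)=+1; sign (−1)^0·+1^-3·+1^-5 = +1.
|Ram(461890, 24310)| = 2, even; anisotropic at {2, 13}.

[2, 13]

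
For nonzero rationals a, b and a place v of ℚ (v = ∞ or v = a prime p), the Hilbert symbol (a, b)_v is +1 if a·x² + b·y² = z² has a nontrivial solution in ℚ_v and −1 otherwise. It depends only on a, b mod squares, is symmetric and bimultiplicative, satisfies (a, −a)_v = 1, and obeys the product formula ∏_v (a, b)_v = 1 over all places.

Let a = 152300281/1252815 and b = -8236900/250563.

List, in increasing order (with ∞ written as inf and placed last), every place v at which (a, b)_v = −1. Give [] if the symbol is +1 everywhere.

[3, 5]

(a, b) ≡ (15, -3) mod (ℚ^×)²; places V = {2, 3, 5, 7, 17, 41, 43, ∞}.
(a,b)_2: α=0, β=2; u≡7, v≡5 (mod 8); ε(u)ε(v)=1·0, αω(v)=0·1, βω(u)=2·0; sum ≡ 0  ⇒  +1.
(a,b)_43: α=2, u≡11; β=0, v≡4 (mod 43); (11|43)=+1, (4|43)=+1; sign (−1)^0·+1^0·+1^2 = +1.
(a,b)_5: α=-1, u≡2; β=2, v≡3 (mod 5); (2|5)=-1, (3|5)=-1; sign (−1)^0·-1^2·-1^-1 = -1.
(a,b)_41: α=2, u≡6; β=2, v≡29 (mod 41); (6|41)=-1, (29|41)=-1; sign (−1)^0·-1^2·-1^2 = +1.
(a,b)_7: α=2, u≡2; β=2, v≡1 (mod 7); (2|7)=+1, (1|7)=+1; sign (−1)^0·+1^2·+1^2 = +1.
(a,b)_3: α=-1, u≡2; β=-1, v≡2 (mod 3); (2|3)=-1, (2|3)=-1; sign (−1)^1·-1^-1·-1^-1 = -1.
(a,b)_∞: sgn(15)=+, sgn(-3)=−, so +1.
(a,b)_17: α=-4, u≡8; β=-4, v≡14 (mod 17); (8|17)=+1, (14|17)=-1; sign (−1)^0·+1^-4·-1^-4 = +1.
|Ram(15, -3)| = 2, even; anisotropic at {3, 5}.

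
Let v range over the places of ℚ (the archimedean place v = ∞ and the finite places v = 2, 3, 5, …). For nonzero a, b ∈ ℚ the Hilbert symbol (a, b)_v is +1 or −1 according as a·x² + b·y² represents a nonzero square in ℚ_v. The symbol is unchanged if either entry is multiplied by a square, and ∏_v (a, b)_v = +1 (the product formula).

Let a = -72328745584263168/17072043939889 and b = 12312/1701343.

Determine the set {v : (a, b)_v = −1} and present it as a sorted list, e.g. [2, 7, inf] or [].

Mod squares: a ≡ -38038, b ≡ 266. Check v ∈ {∞, 2, 3, 7, 11, 13, 17, 19, 29}.
v=13: a=13^1·(≡9), b=13^0·(≡2) mod 13; (9|13)=+1, (2|13)=-1; (−1)^{1·0·6}·(+1)^0·(-1)^1 = -1.
v=7: a=7^3·(≡6), b=7^-1·(≡3) mod 7; (6|7)=-1, (3|7)=-1; (−1)^{3·-1·3}·(-1)^-1·(-1)^3 = -1.
v=19: a=19^3·(≡10), b=19^1·(≡3) mod 19; (10|19)=-1, (3|19)=-1; (−1)^{3·1·9}·(-1)^1·(-1)^3 = -1.
v=2: v_2(a)=15, v_2(b)=3; units ≡ 5, 5 (mod 8); ε·ε+αω+βω = 0·0+15·1+3·1 ≡ 0  ⇒  (a,b)_2 = +1.
v=17: a=17^-6·(≡13), b=17^-2·(≡11) mod 17; (13|17)=+1, (11|17)=-1; (−1)^{-6·-2·8}·(+1)^-2·(-1)^-6 = +1.
v=3: a=3^8·(≡2), b=3^4·(≡2) mod 3; (2|3)=-1, (2|3)=-1; (−1)^{8·4·1}·(-1)^4·(-1)^8 = +1.
v=∞: -38038 < 0 and 266 > 0  ⇒  (a,b)_∞ = +1.
v=11: a=11^1·(≡8), b=11^0·(≡6) mod 11; (8|11)=-1, (6|11)=-1; (−1)^{1·0·5}·(-1)^0·(-1)^1 = -1.
v=29: a=29^-4·(≡17), b=29^-2·(≡6) mod 29; (17|29)=-1, (6|29)=+1; (−1)^{-4·-2·14}·(-1)^-2·(+1)^-4 = +1.
Ram(-38038, 266) = {7, 11, 13, 19}; no ℚ_7-point on the conic.

[7, 11, 13, 19]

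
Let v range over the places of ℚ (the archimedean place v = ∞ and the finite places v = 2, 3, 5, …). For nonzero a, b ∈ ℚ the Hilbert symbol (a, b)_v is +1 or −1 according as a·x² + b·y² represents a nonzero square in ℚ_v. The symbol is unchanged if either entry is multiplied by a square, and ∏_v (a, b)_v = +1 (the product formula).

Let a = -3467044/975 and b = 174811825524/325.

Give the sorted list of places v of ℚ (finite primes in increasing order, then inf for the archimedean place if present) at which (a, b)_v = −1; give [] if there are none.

Mod squares: a ≡ -39, b ≡ 273. Check v ∈ {∞, 2, 3, 5, 7, 13, 19}.
v=7: a=7^4·(≡6), b=7^9·(≡2) mod 7; (6|7)=-1, (2|7)=+1; (−1)^{4·9·3}·(-1)^9·(+1)^4 = -1.
v=3: a=3^-1·(≡2), b=3^1·(≡1) mod 3; (2|3)=-1, (1|3)=+1; (−1)^{-1·1·1}·(-1)^1·(+1)^-1 = +1.
v=∞: -39 < 0 and 273 > 0  ⇒  (a,b)_∞ = +1.
v=19: a=19^2·(≡8), b=19^2·(≡6) mod 19; (8|19)=-1, (6|19)=+1; (−1)^{2·2·9}·(-1)^2·(+1)^2 = +1.
v=5: a=5^-2·(≡4), b=5^-2·(≡3) mod 5; (4|5)=+1, (3|5)=-1; (−1)^{-2·-2·2}·(+1)^-2·(-1)^-2 = +1.
v=13: a=13^-1·(≡3), b=13^-1·(≡2) mod 13; (3|13)=+1, (2|13)=-1; (−1)^{-1·-1·6}·(+1)^-1·(-1)^-1 = -1.
v=2: v_2(a)=2, v_2(b)=2; units ≡ 1, 1 (mod 8); ε·ε+αω+βω = 0·0+2·0+2·0 ≡ 0  ⇒  (a,b)_2 = +1.
(-39, 273 / ℚ) ramifies at {7, 13}: a division algebra.

[7, 13]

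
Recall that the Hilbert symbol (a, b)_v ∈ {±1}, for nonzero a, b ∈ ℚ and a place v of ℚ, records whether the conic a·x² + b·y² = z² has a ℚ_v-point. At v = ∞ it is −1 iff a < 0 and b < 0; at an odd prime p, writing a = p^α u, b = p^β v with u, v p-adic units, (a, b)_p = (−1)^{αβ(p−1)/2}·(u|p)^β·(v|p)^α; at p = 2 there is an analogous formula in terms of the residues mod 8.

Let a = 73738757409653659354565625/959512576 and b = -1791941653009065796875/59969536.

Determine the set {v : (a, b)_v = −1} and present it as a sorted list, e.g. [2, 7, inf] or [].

[13, 23]

Mod squares: a ≡ 22621305, b ≡ -182091. Check v ∈ {∞, 2, 3, 5, 7, 11, 13, 17, 19, 23, 29}.
v=2: v_2(a)=-16, v_2(b)=-12; units ≡ 1, 5 (mod 8); ε·ε+αω+βω = 0·0+-16·1+-12·0 ≡ 0  ⇒  (a,b)_2 = +1.
v=∞: 22621305 > 0 and -182091 < 0  ⇒  (a,b)_∞ = +1.
v=19: a=19^3·(≡9), b=19^2·(≡17) mod 19; (9|19)=+1, (17|19)=+1; (−1)^{3·2·9}·(+1)^2·(+1)^3 = +1.
v=3: a=3^7·(≡1), b=3^7·(≡2) mod 3; (1|3)=+1, (2|3)=-1; (−1)^{7·7·1}·(+1)^7·(-1)^7 = +1.
v=5: a=5^5·(≡1), b=5^6·(≡4) mod 5; (1|5)=+1, (4|5)=+1; (−1)^{5·6·2}·(+1)^6·(+1)^5 = +1.
v=17: a=17^3·(≡3), b=17^2·(≡2) mod 17; (3|17)=-1, (2|17)=+1; (−1)^{3·2·8}·(-1)^2·(+1)^3 = +1.
v=7: a=7^5·(≡4), b=7^3·(≡5) mod 7; (4|7)=+1, (5|7)=-1; (−1)^{5·3·3}·(+1)^3·(-1)^5 = +1.
v=29: a=29^1·(≡26), b=29^1·(≡27) mod 29; (26|29)=-1, (27|29)=-1; (−1)^{1·1·14}·(-1)^1·(-1)^1 = +1.
v=11: a=11^-4·(≡4), b=11^-4·(≡3) mod 11; (4|11)=+1, (3|11)=+1; (−1)^{-4·-4·5}·(+1)^-4·(+1)^-4 = +1.
v=23: a=23^1·(≡12), b=23^1·(≡9) mod 23; (12|23)=+1, (9|23)=+1; (−1)^{1·1·11}·(+1)^1·(+1)^1 = -1.
v=13: a=13^4·(≡7), b=13^3·(≡2) mod 13; (7|13)=-1, (2|13)=-1; (−1)^{4·3·6}·(-1)^3·(-1)^4 = -1.
Ram(22621305, -182091) = {13, 23}; no ℚ_13-point on the conic.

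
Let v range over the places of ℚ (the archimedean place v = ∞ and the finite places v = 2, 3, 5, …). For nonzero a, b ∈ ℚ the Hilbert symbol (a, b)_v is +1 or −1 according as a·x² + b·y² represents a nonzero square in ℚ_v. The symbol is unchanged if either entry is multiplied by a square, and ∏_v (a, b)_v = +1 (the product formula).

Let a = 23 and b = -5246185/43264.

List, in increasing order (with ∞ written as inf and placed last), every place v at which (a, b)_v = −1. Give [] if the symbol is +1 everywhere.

[2, 5]

(a, b) ≡ (23, -2185) mod (ℚ^×)²; places V = {2, 5, 7, 13, 19, 23, ∞}.
(a,b)_19: α=0, u≡4; β=1, v≡12 (mod 19); (4|19)=+1, (12|19)=-1; sign (−1)^0·+1^1·-1^0 = +1.
(a,b)_7: α=0, u≡2; β=4, v≡5 (mod 7); (2|7)=+1, (5|7)=-1; sign (−1)^0·+1^4·-1^0 = +1.
(a,b)_23: α=1, u≡1; β=1, v≡19 (mod 23); (1|23)=+1, (19|23)=-1; sign (−1)^1·+1^1·-1^1 = +1.
(a,b)_5: α=0, u≡3; β=1, v≡2 (mod 5); (3|5)=-1, (2|5)=-1; sign (−1)^0·-1^1·-1^0 = -1.
(a,b)_∞: sgn(23)=+, sgn(-2185)=−, so +1.
(a,b)_13: α=0, u≡10; β=-2, v≡12 (mod 13); (10|13)=+1, (12|13)=+1; sign (−1)^0·+1^-2·+1^0 = +1.
(a,b)_2: α=0, β=-8; u≡7, v≡7 (mod 8); ε(u)ε(v)=1·1, αω(v)=0·0, βω(u)=-8·0; sum ≡ 1  ⇒  -1.
(23, -2185 / ℚ) ramifies at {2, 5}: a division algebra.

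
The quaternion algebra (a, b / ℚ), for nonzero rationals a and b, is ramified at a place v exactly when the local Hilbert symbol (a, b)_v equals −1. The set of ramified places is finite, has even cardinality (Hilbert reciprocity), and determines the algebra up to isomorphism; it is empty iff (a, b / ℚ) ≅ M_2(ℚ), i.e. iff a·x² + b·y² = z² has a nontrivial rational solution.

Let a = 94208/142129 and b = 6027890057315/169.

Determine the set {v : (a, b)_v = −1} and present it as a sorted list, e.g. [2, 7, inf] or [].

Mod squares: a ≡ 23, b ≡ 232548515. Check v ∈ {∞, 2, 5, 7, 13, 23, 29, 31, 37, 41, 43}.
v=2: v_2(a)=12, v_2(b)=0; units ≡ 7, 3 (mod 8); ε·ε+αω+βω = 1·1+12·1+0·0 ≡ 1  ⇒  (a,b)_2 = -1.
v=5: a=5^0·(≡2), b=5^1·(≡2) mod 5; (2|5)=-1, (2|5)=-1; (−1)^{0·1·2}·(-1)^1·(-1)^0 = -1.
v=7: a=7^0·(≡2), b=7^2·(≡5) mod 7; (2|7)=+1, (5|7)=-1; (−1)^{0·2·3}·(+1)^2·(-1)^0 = +1.
v=23: a=23^1·(≡4), b=23^3·(≡22) mod 23; (4|23)=+1, (22|23)=-1; (−1)^{1·3·11}·(+1)^3·(-1)^1 = +1.
v=41: a=41^0·(≡37), b=41^1·(≡37) mod 41; (37|41)=+1, (37|41)=+1; (−1)^{0·1·20}·(+1)^1·(+1)^0 = +1.
v=37: a=37^0·(≡19), b=37^1·(≡16) mod 37; (19|37)=-1, (16|37)=+1; (−1)^{0·1·18}·(-1)^1·(+1)^0 = -1.
v=43: a=43^0·(≡15), b=43^1·(≡1) mod 43; (15|43)=+1, (1|43)=+1; (−1)^{0·1·21}·(+1)^1·(+1)^0 = +1.
v=31: a=31^0·(≡26), b=31^1·(≡24) mod 31; (26|31)=-1, (24|31)=-1; (−1)^{0·1·15}·(-1)^1·(-1)^0 = -1.
v=∞: 23 > 0 and 232548515 > 0  ⇒  (a,b)_∞ = +1.
v=13: a=13^-2·(≡4), b=13^-2·(≡9) mod 13; (4|13)=+1, (9|13)=+1; (−1)^{-2·-2·6}·(+1)^-2·(+1)^-2 = +1.
v=29: a=29^-2·(≡20), b=29^0·(≡9) mod 29; (20|29)=+1, (9|29)=+1; (−1)^{-2·0·14}·(+1)^0·(+1)^-2 = +1.
|Ram(23, 232548515)| = 4, even; anisotropic at {2, 5, 31, 37}.

[2, 5, 31, 37]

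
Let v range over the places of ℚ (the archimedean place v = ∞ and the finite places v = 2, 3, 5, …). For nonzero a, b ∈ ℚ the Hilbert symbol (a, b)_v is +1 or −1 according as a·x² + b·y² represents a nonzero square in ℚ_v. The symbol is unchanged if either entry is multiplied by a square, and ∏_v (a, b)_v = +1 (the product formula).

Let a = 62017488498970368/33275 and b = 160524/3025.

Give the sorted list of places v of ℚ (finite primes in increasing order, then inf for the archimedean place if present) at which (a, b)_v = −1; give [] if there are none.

[7, 19]

Mod squares: a ≡ 1654653, b ≡ 91. Check v ∈ {∞, 2, 3, 5, 7, 11, 13, 19, 29}.
v=29: a=29^1·(≡3), b=29^0·(≡1) mod 29; (3|29)=-1, (1|29)=+1; (−1)^{1·0·14}·(-1)^0·(+1)^1 = +1.
v=11: a=11^-3·(≡4), b=11^-2·(≡4) mod 11; (4|11)=+1, (4|11)=+1; (−1)^{-3·-2·5}·(+1)^-2·(+1)^-3 = +1.
v=∞: 1654653 > 0 and 91 > 0  ⇒  (a,b)_∞ = +1.
v=5: a=5^-2·(≡3), b=5^-2·(≡4) mod 5; (3|5)=-1, (4|5)=+1; (−1)^{-2·-2·2}·(-1)^-2·(+1)^-2 = +1.
v=7: a=7^7·(≡3), b=7^3·(≡6) mod 7; (3|7)=-1, (6|7)=-1; (−1)^{7·3·3}·(-1)^3·(-1)^7 = -1.
v=19: a=19^1·(≡14), b=19^0·(≡3) mod 19; (14|19)=-1, (3|19)=-1; (−1)^{1·0·9}·(-1)^0·(-1)^1 = -1.
v=13: a=13^3·(≡8), b=13^1·(≡7) mod 13; (8|13)=-1, (7|13)=-1; (−1)^{3·1·6}·(-1)^1·(-1)^3 = +1.
v=2: v_2(a)=8, v_2(b)=2; units ≡ 5, 3 (mod 8); ε·ε+αω+βω = 0·1+8·1+2·1 ≡ 0  ⇒  (a,b)_2 = +1.
v=3: a=3^5·(≡1), b=3^2·(≡1) mod 3; (1|3)=+1, (1|3)=+1; (−1)^{5·2·1}·(+1)^2·(+1)^5 = +1.
|Ram(1654653, 91)| = 2, even; anisotropic at {7, 19}.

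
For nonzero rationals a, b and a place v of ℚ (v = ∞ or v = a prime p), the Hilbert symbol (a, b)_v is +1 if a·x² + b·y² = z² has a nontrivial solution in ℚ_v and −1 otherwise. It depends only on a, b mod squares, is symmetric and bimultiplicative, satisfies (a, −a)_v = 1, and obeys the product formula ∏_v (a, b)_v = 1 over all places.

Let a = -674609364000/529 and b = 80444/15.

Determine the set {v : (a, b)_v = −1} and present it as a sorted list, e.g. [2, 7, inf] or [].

(a, b) ≡ (-4290, 1785) mod (ℚ^×)²; places V = {2, 3, 5, 7, 11, 13, 17, 19, 23, ∞}.
(a,b)_7: α=0, u≡4; β=1, v≡5 (mod 7); (4|7)=+1, (5|7)=-1; sign (−1)^0·+1^1·-1^0 = +1.
(a,b)_∞: sgn(-4290)=−, sgn(1785)=+, so +1.
(a,b)_13: α=1, u≡2; β=2, v≡4 (mod 13); (2|13)=-1, (4|13)=+1; sign (−1)^0·-1^2·+1^1 = +1.
(a,b)_3: α=3, u≡1; β=-1, v≡1 (mod 3); (1|3)=+1, (1|3)=+1; sign (−1)^1·+1^-1·+1^3 = -1.
(a,b)_19: α=2, u≡11; β=0, v≡10 (mod 19); (11|19)=+1, (10|19)=-1; sign (−1)^0·+1^0·-1^2 = +1.
(a,b)_23: α=-2, u≡22; β=0, v≡7 (mod 23); (22|23)=-1, (7|23)=-1; sign (−1)^0·-1^0·-1^-2 = +1.
(a,b)_5: α=3, u≡2; β=-1, v≡3 (mod 5); (2|5)=-1, (3|5)=-1; sign (−1)^0·-1^-1·-1^3 = +1.
(a,b)_11: α=3, u≡8; β=0, v≡3 (mod 11); (8|11)=-1, (3|11)=+1; sign (−1)^0·-1^0·+1^3 = +1.
(a,b)_2: α=5, β=2; u≡7, v≡1 (mod 8); ε(u)ε(v)=1·0, αω(v)=5·0, βω(u)=2·0; sum ≡ 0  ⇒  +1.
(a,b)_17: α=0, u≡11; β=1, v≡14 (mod 17); (11|17)=-1, (14|17)=-1; sign (−1)^0·-1^1·-1^0 = -1.
|Ram(-4290, 1785)| = 2, even; anisotropic at {3, 17}.

[3, 17]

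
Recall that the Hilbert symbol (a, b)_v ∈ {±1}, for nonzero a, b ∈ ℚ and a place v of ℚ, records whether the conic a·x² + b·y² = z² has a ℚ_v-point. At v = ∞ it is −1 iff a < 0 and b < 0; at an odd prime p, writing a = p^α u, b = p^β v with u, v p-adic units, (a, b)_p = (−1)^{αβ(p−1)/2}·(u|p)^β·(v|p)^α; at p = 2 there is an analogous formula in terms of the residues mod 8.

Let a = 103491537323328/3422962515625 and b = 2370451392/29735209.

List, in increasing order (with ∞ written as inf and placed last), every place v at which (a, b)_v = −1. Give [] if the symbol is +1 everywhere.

[]

Mod squares: a ≡ 253, b ≡ 23. Check v ∈ {∞, 2, 3, 5, 7, 11, 19, 23, 41, 47}.
v=7: a=7^2·(≡1), b=7^-2·(≡2) mod 7; (1|7)=+1, (2|7)=+1; (−1)^{2·-2·3}·(+1)^-2·(+1)^2 = +1.
v=47: a=47^2·(≡36), b=47^2·(≡31) mod 47; (36|47)=+1, (31|47)=-1; (−1)^{2·2·23}·(+1)^2·(-1)^2 = +1.
v=5: a=5^-6·(≡3), b=5^0·(≡3) mod 5; (3|5)=-1, (3|5)=-1; (−1)^{-6·0·2}·(-1)^0·(-1)^-6 = +1.
v=23: a=23^1·(≡7), b=23^1·(≡3) mod 23; (7|23)=-1, (3|23)=+1; (−1)^{1·1·11}·(-1)^1·(+1)^1 = +1.
v=11: a=11^1·(≡5), b=11^0·(≡5) mod 11; (5|11)=+1, (5|11)=+1; (−1)^{1·0·5}·(+1)^0·(+1)^1 = +1.
v=2: v_2(a)=6, v_2(b)=6; units ≡ 5, 7 (mod 8); ε·ε+αω+βω = 0·1+6·0+6·1 ≡ 0  ⇒  (a,b)_2 = +1.
v=19: a=19^-4·(≡4), b=19^-2·(≡17) mod 19; (4|19)=+1, (17|19)=+1; (−1)^{-4·-2·9}·(+1)^-2·(+1)^-4 = +1.
v=∞: 253 > 0 and 23 > 0  ⇒  (a,b)_∞ = +1.
v=3: a=3^10·(≡1), b=3^6·(≡2) mod 3; (1|3)=+1, (2|3)=-1; (−1)^{10·6·1}·(+1)^6·(-1)^10 = +1.
v=41: a=41^-2·(≡26), b=41^-2·(≡31) mod 41; (26|41)=-1, (31|41)=+1; (−1)^{-2·-2·20}·(-1)^-2·(+1)^-2 = +1.
Every local symbol is +1, so the conic 253·x² + 23·y² = z² has ℚ_v-points for all v and hence a ℚ-point; (a, b / ℚ) ≅ M_2(ℚ).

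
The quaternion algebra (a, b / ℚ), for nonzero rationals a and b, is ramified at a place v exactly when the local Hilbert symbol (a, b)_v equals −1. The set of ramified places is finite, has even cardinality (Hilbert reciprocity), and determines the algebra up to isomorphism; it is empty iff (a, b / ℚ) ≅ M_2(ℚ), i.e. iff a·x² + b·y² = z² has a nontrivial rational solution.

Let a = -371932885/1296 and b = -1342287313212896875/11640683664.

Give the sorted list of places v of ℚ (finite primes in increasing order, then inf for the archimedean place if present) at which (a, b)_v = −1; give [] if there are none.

Mod squares: a ≡ -3565, b ≡ -115. Check v ∈ {∞, 2, 3, 5, 11, 17, 19, 23, 29, 31, 37}.
v=31: a=31^1·(≡10), b=31^2·(≡5) mod 31; (10|31)=+1, (5|31)=+1; (−1)^{1·2·15}·(+1)^2·(+1)^1 = +1.
v=19: a=19^2·(≡7), b=19^2·(≡13) mod 19; (7|19)=+1, (13|19)=-1; (−1)^{2·2·9}·(+1)^2·(-1)^2 = +1.
v=5: a=5^1·(≡3), b=5^5·(≡2) mod 5; (3|5)=-1, (2|5)=-1; (−1)^{1·5·2}·(-1)^5·(-1)^1 = +1.
v=23: a=23^1·(≡18), b=23^3·(≡2) mod 23; (18|23)=+1, (2|23)=+1; (−1)^{1·3·11}·(+1)^3·(+1)^1 = -1.
v=17: a=17^2·(≡5), b=17^0·(≡2) mod 17; (5|17)=-1, (2|17)=+1; (−1)^{2·0·8}·(-1)^0·(+1)^2 = +1.
v=2: v_2(a)=-4, v_2(b)=-4; units ≡ 3, 5 (mod 8); ε·ε+αω+βω = 1·0+-4·1+-4·1 ≡ 0  ⇒  (a,b)_2 = +1.
v=37: a=37^0·(≡32), b=37^-2·(≡9) mod 37; (32|37)=-1, (9|37)=+1; (−1)^{0·-2·18}·(-1)^-2·(+1)^0 = +1.
v=3: a=3^-4·(≡2), b=3^-12·(≡2) mod 3; (2|3)=-1, (2|3)=-1; (−1)^{-4·-12·1}·(-1)^-12·(-1)^-4 = +1.
v=29: a=29^0·(≡19), b=29^2·(≡25) mod 29; (19|29)=-1, (25|29)=+1; (−1)^{0·2·14}·(-1)^2·(+1)^0 = +1.
v=∞: -3565 < 0 and -115 < 0  ⇒  (a,b)_∞ = -1.
v=11: a=11^0·(≡8), b=11^2·(≡8) mod 11; (8|11)=-1, (8|11)=-1; (−1)^{0·2·5}·(-1)^2·(-1)^0 = +1.
|Ram(-3565, -115)| = 2, even; anisotropic at {23, ∞}.

[23, inf]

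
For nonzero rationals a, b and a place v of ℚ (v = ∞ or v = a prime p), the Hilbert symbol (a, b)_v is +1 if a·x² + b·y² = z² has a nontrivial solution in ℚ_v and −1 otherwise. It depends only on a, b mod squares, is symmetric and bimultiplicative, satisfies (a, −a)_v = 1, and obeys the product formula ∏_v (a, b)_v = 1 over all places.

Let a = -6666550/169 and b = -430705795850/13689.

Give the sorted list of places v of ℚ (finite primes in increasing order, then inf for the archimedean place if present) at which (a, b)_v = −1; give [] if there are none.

Mod squares: a ≡ -266662, b ≡ -11594. Check v ∈ {∞, 2, 3, 5, 11, 13, 17, 23, 31, 53}.
v=11: a=11^1·(≡7), b=11^1·(≡7) mod 11; (7|11)=-1, (7|11)=-1; (−1)^{1·1·5}·(-1)^1·(-1)^1 = -1.
v=53: a=53^0·(≡32), b=53^2·(≡49) mod 53; (32|53)=-1, (49|53)=+1; (−1)^{0·2·26}·(-1)^2·(+1)^0 = +1.
v=∞: -266662 < 0 and -11594 < 0  ⇒  (a,b)_∞ = -1.
v=31: a=31^1·(≡2), b=31^1·(≡15) mod 31; (2|31)=+1, (15|31)=-1; (−1)^{1·1·15}·(+1)^1·(-1)^1 = +1.
v=5: a=5^2·(≡2), b=5^2·(≡4) mod 5; (2|5)=-1, (4|5)=+1; (−1)^{2·2·2}·(-1)^2·(+1)^2 = +1.
v=3: a=3^0·(≡2), b=3^-4·(≡1) mod 3; (2|3)=-1, (1|3)=+1; (−1)^{0·-4·1}·(-1)^-4·(+1)^0 = +1.
v=17: a=17^1·(≡11), b=17^1·(≡2) mod 17; (11|17)=-1, (2|17)=+1; (−1)^{1·1·8}·(-1)^1·(+1)^1 = -1.
v=23: a=23^1·(≡11), b=23^2·(≡20) mod 23; (11|23)=-1, (20|23)=-1; (−1)^{1·2·11}·(-1)^2·(-1)^1 = -1.
v=13: a=13^-2·(≡6), b=13^-2·(≡7) mod 13; (6|13)=-1, (7|13)=-1; (−1)^{-2·-2·6}·(-1)^-2·(-1)^-2 = +1.
v=2: v_2(a)=1, v_2(b)=1; units ≡ 5, 3 (mod 8); ε·ε+αω+βω = 0·1+1·1+1·1 ≡ 0  ⇒  (a,b)_2 = +1.
|Ram(-266662, -11594)| = 4, even; anisotropic at {11, 17, 23, ∞}.

[11, 17, 23, inf]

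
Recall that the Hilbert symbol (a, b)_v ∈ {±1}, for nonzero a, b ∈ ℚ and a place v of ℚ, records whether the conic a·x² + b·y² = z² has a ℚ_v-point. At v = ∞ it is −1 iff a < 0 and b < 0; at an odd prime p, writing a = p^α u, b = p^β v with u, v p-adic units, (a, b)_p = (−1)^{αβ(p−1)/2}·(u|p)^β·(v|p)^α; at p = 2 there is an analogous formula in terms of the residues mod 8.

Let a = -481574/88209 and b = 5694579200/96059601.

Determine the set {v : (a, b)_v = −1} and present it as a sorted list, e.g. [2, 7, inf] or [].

Mod squares: a ≡ -1334, b ≡ 2. Check v ∈ {∞, 2, 3, 5, 11, 19, 23, 29}.
v=11: a=11^-2·(≡2), b=11^-4·(≡7) mod 11; (2|11)=-1, (7|11)=-1; (−1)^{-2·-4·5}·(-1)^-4·(-1)^-2 = +1.
v=19: a=19^2·(≡10), b=19^0·(≡10) mod 19; (10|19)=-1, (10|19)=-1; (−1)^{2·0·9}·(-1)^0·(-1)^2 = +1.
v=29: a=29^1·(≡2), b=29^2·(≡19) mod 29; (2|29)=-1, (19|29)=-1; (−1)^{1·2·14}·(-1)^2·(-1)^1 = -1.
v=5: a=5^0·(≡4), b=5^2·(≡3) mod 5; (4|5)=+1, (3|5)=-1; (−1)^{0·2·2}·(+1)^2·(-1)^0 = +1.
v=23: a=23^1·(≡21), b=23^2·(≡2) mod 23; (21|23)=-1, (2|23)=+1; (−1)^{1·2·11}·(-1)^2·(+1)^1 = +1.
v=3: a=3^-6·(≡1), b=3^-8·(≡2) mod 3; (1|3)=+1, (2|3)=-1; (−1)^{-6·-8·1}·(+1)^-8·(-1)^-6 = +1.
v=2: v_2(a)=1, v_2(b)=9; units ≡ 5, 1 (mod 8); ε·ε+αω+βω = 0·0+1·0+9·1 ≡ 1  ⇒  (a,b)_2 = -1.
v=∞: -1334 < 0 and 2 > 0  ⇒  (a,b)_∞ = +1.
(-1334, 2 / ℚ) ramifies at {2, 29}: a division algebra.

[2, 29]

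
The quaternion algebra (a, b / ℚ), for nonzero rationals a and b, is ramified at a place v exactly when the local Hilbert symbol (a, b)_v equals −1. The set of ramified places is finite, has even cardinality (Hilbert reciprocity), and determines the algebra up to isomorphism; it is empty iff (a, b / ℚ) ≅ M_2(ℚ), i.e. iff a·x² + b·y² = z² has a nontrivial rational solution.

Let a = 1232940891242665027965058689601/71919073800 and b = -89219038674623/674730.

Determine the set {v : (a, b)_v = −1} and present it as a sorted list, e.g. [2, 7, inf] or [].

Mod squares: a ≡ 12818, b ≡ -1986790. Check v ∈ {∞, 2, 3, 5, 7, 11, 13, 17, 29, 31, 43, 47}.
v=7: a=7^-4·(≡1), b=7^-2·(≡3) mod 7; (1|7)=+1, (3|7)=-1; (−1)^{-4·-2·3}·(+1)^-2·(-1)^-4 = +1.
v=17: a=17^5·(≡7), b=17^-1·(≡7) mod 17; (7|17)=-1, (7|17)=-1; (−1)^{5·-1·8}·(-1)^-1·(-1)^5 = +1.
v=11: a=11^2·(≡9), b=11^2·(≡6) mod 11; (9|11)=+1, (6|11)=-1; (−1)^{2·2·5}·(+1)^2·(-1)^2 = +1.
v=3: a=3^-4·(≡2), b=3^-4·(≡2) mod 3; (2|3)=-1, (2|3)=-1; (−1)^{-4·-4·1}·(-1)^-4·(-1)^-4 = +1.
v=43: a=43^-2·(≡35), b=43^0·(≡25) mod 43; (35|43)=+1, (25|43)=+1; (−1)^{-2·0·21}·(+1)^0·(+1)^-2 = +1.
v=∞: 12818 > 0 and -1986790 < 0  ⇒  (a,b)_∞ = +1.
v=5: a=5^-2·(≡3), b=5^-1·(≡2) mod 5; (3|5)=-1, (2|5)=-1; (−1)^{-2·-1·2}·(-1)^-1·(-1)^-2 = -1.
v=29: a=29^3·(≡13), b=29^1·(≡3) mod 29; (13|29)=+1, (3|29)=-1; (−1)^{3·1·14}·(+1)^1·(-1)^3 = -1.
v=13: a=13^7·(≡6), b=13^5·(≡2) mod 13; (6|13)=-1, (2|13)=-1; (−1)^{7·5·6}·(-1)^5·(-1)^7 = +1.
v=47: a=47^4·(≡6), b=47^2·(≡44) mod 47; (6|47)=+1, (44|47)=-1; (−1)^{4·2·23}·(+1)^2·(-1)^4 = +1.
v=31: a=31^2·(≡27), b=31^1·(≡18) mod 31; (27|31)=-1, (18|31)=+1; (−1)^{2·1·15}·(-1)^1·(+1)^2 = -1.
v=2: v_2(a)=-3, v_2(b)=-1; units ≡ 1, 5 (mod 8); ε·ε+αω+βω = 0·0+-3·1+-1·0 ≡ 1  ⇒  (a,b)_2 = -1.
Ram(12818, -1986790) = {2, 5, 29, 31}; no ℚ_2-point on the conic.

[2, 5, 29, 31]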